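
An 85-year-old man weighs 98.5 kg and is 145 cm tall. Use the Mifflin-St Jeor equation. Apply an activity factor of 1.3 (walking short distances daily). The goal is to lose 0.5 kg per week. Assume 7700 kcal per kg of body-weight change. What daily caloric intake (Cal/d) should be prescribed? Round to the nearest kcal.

1363 Cal/d

Mifflin-St Jeor (male): BMR = 10(98.5) + 6.25(145) − 5(85) + 5 = 985 + 906.25 − 425 + 5 = 1471.25 kcal/day.
TEE = 1471.25 × 1.3 = 1912.625 kcal/day.
Required daily deficit = 0.5 × 7700 ÷ 7 = 550 kcal/day.
Target intake = 1912.625 − 550 = 1362.625 kcal/day.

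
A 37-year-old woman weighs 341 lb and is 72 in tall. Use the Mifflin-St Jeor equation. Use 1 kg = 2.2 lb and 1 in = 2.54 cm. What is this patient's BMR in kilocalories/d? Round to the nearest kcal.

2347 kilocalories/d

Convert to metric: weight = 341 ÷ 2.2 = 155 kg; height = 72 × 2.54 = 182.88 cm.
Mifflin-St Jeor (female): BMR = 10(155) + 6.25(182.88) − 5(37) − 161 = 1550 + 1143 − 185 − 161 = 2347 kcal/day.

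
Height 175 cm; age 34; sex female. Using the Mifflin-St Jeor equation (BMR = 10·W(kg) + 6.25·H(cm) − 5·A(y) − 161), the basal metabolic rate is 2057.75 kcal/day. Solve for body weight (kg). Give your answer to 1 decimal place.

129.5 kg

2057.75 = 10·W + 6.25(175) − 5(34) − 161
10·W = 2057.75 − 762.75 = 1295, so W = 129.5 kg.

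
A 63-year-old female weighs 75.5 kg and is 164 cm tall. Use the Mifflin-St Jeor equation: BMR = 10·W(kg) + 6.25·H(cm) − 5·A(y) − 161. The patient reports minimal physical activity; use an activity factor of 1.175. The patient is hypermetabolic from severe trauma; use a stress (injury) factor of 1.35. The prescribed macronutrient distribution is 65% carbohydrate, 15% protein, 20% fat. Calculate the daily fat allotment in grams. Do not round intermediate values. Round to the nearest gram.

46 g/day

Mifflin-St Jeor (female): BMR = 10(75.5) + 6.25(164) − 5(63) − 161 = 755 + 1025 − 315 − 161 = 1304 kcal/day.
TEE = 1304 × 1.175 = 1532.2 kcal/day.
With stress factor 1.35: 1532.2 × 1.35 = 2068.47 kcal/day.
Fat energy = 20% × 2068.47 = 413.694 kcal.
Fat = 413.694 ÷ 9 kcal/g = 45.966 g.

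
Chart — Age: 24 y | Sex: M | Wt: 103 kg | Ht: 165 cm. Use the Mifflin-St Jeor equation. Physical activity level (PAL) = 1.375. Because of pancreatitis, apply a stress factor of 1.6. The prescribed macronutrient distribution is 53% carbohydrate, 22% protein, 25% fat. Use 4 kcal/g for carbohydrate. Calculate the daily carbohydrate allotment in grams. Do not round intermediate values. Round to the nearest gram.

Mifflin-St Jeor (male): BMR = 10(103) + 6.25(165) − 5(24) + 5 = 1030 + 1031.25 − 120 + 5 = 1946.25 kcal/day.
TEE = 1946.25 × 1.375 = 2676.0938 kcal/day.
With stress factor 1.6: 2676.0938 × 1.6 = 4281.75 kcal/day.
Carbohydrate energy = 53% × 4281.75 = 2269.3275 kcal.
Carbohydrate = 2269.3275 ÷ 4 kcal/g = 567.3319 g.

567 g/day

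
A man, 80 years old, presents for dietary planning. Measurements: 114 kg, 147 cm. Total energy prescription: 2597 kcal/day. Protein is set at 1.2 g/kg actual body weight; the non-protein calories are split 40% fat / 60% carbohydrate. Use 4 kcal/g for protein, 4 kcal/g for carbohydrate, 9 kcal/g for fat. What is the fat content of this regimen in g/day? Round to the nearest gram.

Protein = 1.2 × 114 = 136.8 g → 136.8 × 4 = 547.2 kcal.
Non-protein calories = 2597 − 547.2 = 2049.8 kcal.
Fat: 40% × 2049.8 = 819.92 kcal; carbohydrate: 1229.88 kcal.
Fat: 819.92 kcal ÷ 9 kcal/g = 91.1022 g.

91 g/day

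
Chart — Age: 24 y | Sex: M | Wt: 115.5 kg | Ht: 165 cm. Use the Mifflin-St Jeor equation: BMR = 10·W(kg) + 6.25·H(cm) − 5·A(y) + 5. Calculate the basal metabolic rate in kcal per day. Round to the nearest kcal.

Mifflin-St Jeor (male): BMR = 10(115.5) + 6.25(165) − 5(24) + 5 = 1155 + 1031.25 − 120 + 5 = 2071.25 kcal/day.

2071 kcal per day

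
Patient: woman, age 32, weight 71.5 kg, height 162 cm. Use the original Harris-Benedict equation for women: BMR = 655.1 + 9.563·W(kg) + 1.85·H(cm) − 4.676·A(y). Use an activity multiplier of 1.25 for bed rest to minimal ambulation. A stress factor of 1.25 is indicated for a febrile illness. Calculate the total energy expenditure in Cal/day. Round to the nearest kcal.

2326 Cal/day

Harris-Benedict: BMR = 655.1 + 9.563(71.5) + 1.85(162) − 4.676(32) = 1488.9225 kcal/day.
TEE = BMR × activity factor = 1488.9225 × 1.25 = 1861.1531 kcal/day.
Apply stress factor: 1861.1531 × 1.25 = 2326.4414 kcal/day.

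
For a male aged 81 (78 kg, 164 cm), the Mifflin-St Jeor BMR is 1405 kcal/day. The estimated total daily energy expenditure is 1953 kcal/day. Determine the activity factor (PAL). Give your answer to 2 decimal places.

1.39

Activity factor = TEE ÷ BMR = 1953 ÷ 1405 = 1.39.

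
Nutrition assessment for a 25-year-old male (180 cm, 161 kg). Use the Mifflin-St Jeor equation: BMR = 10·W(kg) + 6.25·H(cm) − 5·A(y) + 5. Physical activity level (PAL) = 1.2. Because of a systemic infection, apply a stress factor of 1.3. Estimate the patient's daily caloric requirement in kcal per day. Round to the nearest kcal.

4079 kcal per day

Mifflin-St Jeor (male): BMR = 10(161) + 6.25(180) − 5(25) + 5 = 1610 + 1125 − 125 + 5 = 2615 kcal/day.
TEE = BMR × activity factor = 2615 × 1.2 = 3138 kcal/day.
Apply stress factor: 3138 × 1.3 = 4079.4 kcal/day.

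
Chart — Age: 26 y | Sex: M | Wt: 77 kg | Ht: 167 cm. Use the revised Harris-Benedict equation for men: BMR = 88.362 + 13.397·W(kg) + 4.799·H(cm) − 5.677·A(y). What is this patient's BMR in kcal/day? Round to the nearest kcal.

Harris-Benedict: BMR = 88.362 + 13.397(77) + 4.799(167) − 5.677(26) = 1773.762 kcal/day.

1774 kcal/day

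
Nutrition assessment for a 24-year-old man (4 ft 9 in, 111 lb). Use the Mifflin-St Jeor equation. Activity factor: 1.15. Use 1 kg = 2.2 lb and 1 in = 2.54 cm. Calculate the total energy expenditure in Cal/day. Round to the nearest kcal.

Convert to metric: weight = 111 ÷ 2.2 = 50.4545 kg; height = (4×12 + 9) × 2.54 = 57 × 2.54 = 144.78 cm.
Mifflin-St Jeor (male): BMR = 10(50.4545) + 6.25(144.78) − 5(24) + 5 = 504.5455 + 904.875 − 120 + 5 = 1294.4205 kcal/day.
TEE = BMR × activity factor = 1294.4205 × 1.15 = 1488.5835 kcal/day.

1489 Cal/day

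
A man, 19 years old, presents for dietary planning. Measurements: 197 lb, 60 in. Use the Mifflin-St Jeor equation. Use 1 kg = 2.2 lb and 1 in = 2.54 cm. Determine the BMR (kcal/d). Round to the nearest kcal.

Convert to metric: weight = 197 ÷ 2.2 = 89.5455 kg; height = 60 × 2.54 = 152.4 cm.
Mifflin-St Jeor (male): BMR = 10(89.5455) + 6.25(152.4) − 5(19) + 5 = 895.4545 + 952.5 − 95 + 5 = 1757.9545 kcal/day.

1758 kcal/d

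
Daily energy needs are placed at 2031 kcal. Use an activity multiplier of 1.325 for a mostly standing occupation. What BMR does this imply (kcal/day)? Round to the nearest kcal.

1533 kcal/day

BMR = TEE ÷ activity factor = 2031 ÷ 1.325 = 1532.8302 kcal/day.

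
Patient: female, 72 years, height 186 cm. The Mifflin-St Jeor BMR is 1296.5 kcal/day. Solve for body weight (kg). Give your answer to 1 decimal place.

65.5 kg

1296.5 = 10·W + 6.25(186) − 5(72) − 161
10·W = 1296.5 − 641.5 = 655, so W = 65.5 kg.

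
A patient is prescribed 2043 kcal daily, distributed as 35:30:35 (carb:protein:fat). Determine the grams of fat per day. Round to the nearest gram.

79 g/day

Fat energy = 35% × 2043 = 715.05 kcal.
At 9 kcal/g: 715.05 ÷ 9 = 79.45 g.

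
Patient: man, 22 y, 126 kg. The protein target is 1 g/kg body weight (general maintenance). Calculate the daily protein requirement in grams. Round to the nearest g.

Protein = 1 g/kg × 126 kg = 126 g/day.

126 g/day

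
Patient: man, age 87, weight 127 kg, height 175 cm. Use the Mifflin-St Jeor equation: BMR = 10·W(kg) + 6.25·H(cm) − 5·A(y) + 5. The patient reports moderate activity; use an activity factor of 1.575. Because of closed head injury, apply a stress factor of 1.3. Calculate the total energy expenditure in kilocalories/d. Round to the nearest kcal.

3959 kilocalories/d

Mifflin-St Jeor (male): BMR = 10(127) + 6.25(175) − 5(87) + 5 = 1270 + 1093.75 − 435 + 5 = 1933.75 kcal/day.
TEE = BMR × activity factor = 1933.75 × 1.575 = 3045.6563 kcal/day.
Apply stress factor: 3045.6563 × 1.3 = 3959.3531 kcal/day.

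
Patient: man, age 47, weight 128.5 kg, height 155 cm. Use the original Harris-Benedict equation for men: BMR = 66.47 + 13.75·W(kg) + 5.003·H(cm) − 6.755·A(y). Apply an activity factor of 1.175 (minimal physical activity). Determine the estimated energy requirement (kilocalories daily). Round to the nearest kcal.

Harris-Benedict: BMR = 66.47 + 13.75(128.5) + 5.003(155) − 6.755(47) = 2291.325 kcal/day.
TEE = BMR × activity factor = 2291.325 × 1.175 = 2692.3069 kcal/day.

2692 kilocalories daily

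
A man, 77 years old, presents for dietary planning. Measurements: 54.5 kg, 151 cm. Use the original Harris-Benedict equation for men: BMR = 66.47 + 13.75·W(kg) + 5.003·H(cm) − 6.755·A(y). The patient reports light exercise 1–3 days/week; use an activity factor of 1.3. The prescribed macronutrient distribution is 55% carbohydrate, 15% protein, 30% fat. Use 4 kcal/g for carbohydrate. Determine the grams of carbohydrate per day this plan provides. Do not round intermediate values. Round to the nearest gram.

188 g/day

Harris-Benedict: BMR = 66.47 + 13.75(54.5) + 5.003(151) − 6.755(77) = 1051.163 kcal/day.
TEE = 1051.163 × 1.3 = 1366.5119 kcal/day.
Carbohydrate energy = 55% × 1366.5119 = 751.5815 kcal.
Carbohydrate = 751.5815 ÷ 4 kcal/g = 187.8954 g.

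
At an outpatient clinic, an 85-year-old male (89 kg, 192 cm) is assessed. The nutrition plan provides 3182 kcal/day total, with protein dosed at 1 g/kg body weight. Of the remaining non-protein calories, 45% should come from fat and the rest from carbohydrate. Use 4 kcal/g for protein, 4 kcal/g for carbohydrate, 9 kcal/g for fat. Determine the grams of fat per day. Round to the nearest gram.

141 g/day

Protein = 1 × 89 = 89 g → 89 × 4 = 356 kcal.
Non-protein calories = 3182 − 356 = 2826 kcal.
Fat: 45% × 2826 = 1271.7 kcal; carbohydrate: 1554.3 kcal.
Fat: 1271.7 kcal ÷ 9 kcal/g = 141.3 g.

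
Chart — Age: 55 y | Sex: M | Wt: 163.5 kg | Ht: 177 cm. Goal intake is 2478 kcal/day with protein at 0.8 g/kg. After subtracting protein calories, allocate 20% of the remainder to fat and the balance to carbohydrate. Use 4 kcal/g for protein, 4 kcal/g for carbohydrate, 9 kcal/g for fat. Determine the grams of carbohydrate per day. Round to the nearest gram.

Protein = 0.8 × 163.5 = 130.8 g → 130.8 × 4 = 523.2 kcal.
Non-protein calories = 2478 − 523.2 = 1954.8 kcal.
Fat: 20% × 1954.8 = 390.96 kcal; carbohydrate: 1563.84 kcal.
Carbohydrate: 1563.84 kcal ÷ 4 kcal/g = 390.96 g.

391 g/day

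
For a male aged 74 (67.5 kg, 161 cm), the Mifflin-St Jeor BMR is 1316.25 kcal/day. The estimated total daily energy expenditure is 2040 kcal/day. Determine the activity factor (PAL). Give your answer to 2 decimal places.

1.55

Activity factor = TEE ÷ BMR = 2040 ÷ 1316.25 = 1.55.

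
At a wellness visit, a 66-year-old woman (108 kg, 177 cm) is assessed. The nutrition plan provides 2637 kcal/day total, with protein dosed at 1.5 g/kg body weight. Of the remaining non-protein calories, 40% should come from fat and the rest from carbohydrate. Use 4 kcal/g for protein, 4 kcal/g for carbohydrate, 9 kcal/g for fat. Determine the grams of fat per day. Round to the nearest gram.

Protein = 1.5 × 108 = 162 g → 162 × 4 = 648 kcal.
Non-protein calories = 2637 − 648 = 1989 kcal.
Fat: 40% × 1989 = 795.6 kcal; carbohydrate: 1193.4 kcal.
Fat: 795.6 kcal ÷ 9 kcal/g = 88.4 g.

88 g/day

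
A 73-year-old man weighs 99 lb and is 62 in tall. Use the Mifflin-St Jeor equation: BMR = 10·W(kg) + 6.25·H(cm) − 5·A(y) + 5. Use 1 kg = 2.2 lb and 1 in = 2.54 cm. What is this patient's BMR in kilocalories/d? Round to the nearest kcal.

1074 kilocalories/d

Convert to metric: weight = 99 ÷ 2.2 = 45 kg; height = 62 × 2.54 = 157.48 cm.
Mifflin-St Jeor (male): BMR = 10(45) + 6.25(157.48) − 5(73) + 5 = 450 + 984.25 − 365 + 5 = 1074.25 kcal/day.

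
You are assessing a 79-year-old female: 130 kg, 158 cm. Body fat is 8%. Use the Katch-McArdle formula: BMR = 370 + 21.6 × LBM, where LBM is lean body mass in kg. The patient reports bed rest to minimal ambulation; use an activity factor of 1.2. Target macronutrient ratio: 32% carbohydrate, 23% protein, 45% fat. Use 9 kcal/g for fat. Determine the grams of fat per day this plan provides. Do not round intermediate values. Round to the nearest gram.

177 g/day

LBM = 130 × (1 − 0.08) = 119.6 kg. Katch-McArdle: BMR = 370 + 21.6 × 119.6 = 2953.36 kcal/day.
TEE = 2953.36 × 1.2 = 3544.032 kcal/day.
Fat energy = 45% × 3544.032 = 1594.8144 kcal.
Fat = 1594.8144 ÷ 9 kcal/g = 177.2016 g.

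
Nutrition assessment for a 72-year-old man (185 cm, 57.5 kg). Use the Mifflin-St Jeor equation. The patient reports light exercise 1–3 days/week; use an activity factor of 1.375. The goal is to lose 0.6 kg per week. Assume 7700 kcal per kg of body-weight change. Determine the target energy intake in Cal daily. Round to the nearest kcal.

1232 Cal daily

Mifflin-St Jeor (male): BMR = 10(57.5) + 6.25(185) − 5(72) + 5 = 575 + 1156.25 − 360 + 5 = 1376.25 kcal/day.
TEE = 1376.25 × 1.375 = 1892.3438 kcal/day.
Required daily deficit = 0.6 × 7700 ÷ 7 = 660 kcal/day.
Target intake = 1892.3438 − 660 = 1232.3438 kcal/day.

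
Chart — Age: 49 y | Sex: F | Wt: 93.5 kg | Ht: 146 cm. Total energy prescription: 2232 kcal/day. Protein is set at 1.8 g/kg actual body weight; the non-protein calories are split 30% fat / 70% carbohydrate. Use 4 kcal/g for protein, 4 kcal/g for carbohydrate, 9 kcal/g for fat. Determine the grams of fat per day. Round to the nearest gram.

52 g/day

Protein = 1.8 × 93.5 = 168.3 g → 168.3 × 4 = 673.2 kcal.
Non-protein calories = 2232 − 673.2 = 1558.8 kcal.
Fat: 30% × 1558.8 = 467.64 kcal; carbohydrate: 1091.16 kcal.
Fat: 467.64 kcal ÷ 9 kcal/g = 51.96 g.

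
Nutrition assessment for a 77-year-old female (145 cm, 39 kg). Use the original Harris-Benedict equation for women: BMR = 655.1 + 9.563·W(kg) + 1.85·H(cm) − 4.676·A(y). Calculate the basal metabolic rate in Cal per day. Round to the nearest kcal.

936 Cal per day

Harris-Benedict: BMR = 655.1 + 9.563(39) + 1.85(145) − 4.676(77) = 936.255 kcal/day.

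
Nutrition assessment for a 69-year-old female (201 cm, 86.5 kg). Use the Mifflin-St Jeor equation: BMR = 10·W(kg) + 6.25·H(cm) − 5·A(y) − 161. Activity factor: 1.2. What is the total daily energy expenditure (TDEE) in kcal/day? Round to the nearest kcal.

1938 kcal/day

Mifflin-St Jeor (female): BMR = 10(86.5) + 6.25(201) − 5(69) − 161 = 865 + 1256.25 − 345 − 161 = 1615.25 kcal/day.
TEE = BMR × activity factor = 1615.25 × 1.2 = 1938.3 kcal/day.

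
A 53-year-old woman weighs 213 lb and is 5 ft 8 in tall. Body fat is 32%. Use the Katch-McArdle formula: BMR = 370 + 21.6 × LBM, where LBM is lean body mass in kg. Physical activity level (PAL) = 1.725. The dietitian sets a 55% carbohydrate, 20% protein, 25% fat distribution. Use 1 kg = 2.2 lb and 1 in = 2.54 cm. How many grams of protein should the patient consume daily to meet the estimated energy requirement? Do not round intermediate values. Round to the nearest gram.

155 g/day

Convert to metric: weight = 213 ÷ 2.2 = 96.8182 kg; height = (5×12 + 8) × 2.54 = 68 × 2.54 = 172.72 cm.
LBM = 96.8182 × (1 − 0.32) = 65.8364 kg. Katch-McArdle: BMR = 370 + 21.6 × 65.8364 = 1792.0655 kcal/day.
TEE = 1792.0655 × 1.725 = 3091.3129 kcal/day.
Protein energy = 20% × 3091.3129 = 618.2626 kcal.
Protein = 618.2626 ÷ 4 kcal/g = 154.5656 g.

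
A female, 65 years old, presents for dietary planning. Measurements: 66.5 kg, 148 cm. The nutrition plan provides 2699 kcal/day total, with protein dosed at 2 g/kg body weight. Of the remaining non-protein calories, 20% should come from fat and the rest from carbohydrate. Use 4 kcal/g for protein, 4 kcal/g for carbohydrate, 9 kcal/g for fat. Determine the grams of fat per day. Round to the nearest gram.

Protein = 2 × 66.5 = 133 g → 133 × 4 = 532 kcal.
Non-protein calories = 2699 − 532 = 2167 kcal.
Fat: 20% × 2167 = 433.4 kcal; carbohydrate: 1733.6 kcal.
Fat: 433.4 kcal ÷ 9 kcal/g = 48.1556 g.

48 g/day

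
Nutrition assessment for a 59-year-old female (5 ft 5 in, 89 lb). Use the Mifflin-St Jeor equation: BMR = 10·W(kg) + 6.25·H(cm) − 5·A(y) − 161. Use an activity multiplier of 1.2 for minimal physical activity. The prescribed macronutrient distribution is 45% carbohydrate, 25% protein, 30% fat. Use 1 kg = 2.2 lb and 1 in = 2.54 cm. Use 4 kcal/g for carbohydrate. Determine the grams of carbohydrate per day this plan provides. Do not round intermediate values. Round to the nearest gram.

Convert to metric: weight = 89 ÷ 2.2 = 40.4545 kg; height = (5×12 + 5) × 2.54 = 65 × 2.54 = 165.1 cm.
Mifflin-St Jeor (female): BMR = 10(40.4545) + 6.25(165.1) − 5(59) − 161 = 404.5455 + 1031.875 − 295 − 161 = 980.4205 kcal/day.
TEE = 980.4205 × 1.2 = 1176.5045 kcal/day.
Carbohydrate energy = 45% × 1176.5045 = 529.427 kcal.
Carbohydrate = 529.427 ÷ 4 kcal/g = 132.3568 g.

132 g/day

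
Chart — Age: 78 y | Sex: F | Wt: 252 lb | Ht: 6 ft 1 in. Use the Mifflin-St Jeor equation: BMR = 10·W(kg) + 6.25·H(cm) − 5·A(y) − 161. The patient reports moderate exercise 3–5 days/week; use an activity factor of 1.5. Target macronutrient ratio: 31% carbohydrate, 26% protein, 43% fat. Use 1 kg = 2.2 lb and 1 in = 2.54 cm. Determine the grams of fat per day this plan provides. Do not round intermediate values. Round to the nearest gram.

126 g/day

Convert to metric: weight = 252 ÷ 2.2 = 114.5455 kg; height = (6×12 + 1) × 2.54 = 73 × 2.54 = 185.42 cm.
Mifflin-St Jeor (female): BMR = 10(114.5455) + 6.25(185.42) − 5(78) − 161 = 1145.4545 + 1158.875 − 390 − 161 = 1753.3295 kcal/day.
TEE = 1753.3295 × 1.5 = 2629.9943 kcal/day.
Fat energy = 43% × 2629.9943 = 1130.8976 kcal.
Fat = 1130.8976 ÷ 9 kcal/g = 125.6553 g.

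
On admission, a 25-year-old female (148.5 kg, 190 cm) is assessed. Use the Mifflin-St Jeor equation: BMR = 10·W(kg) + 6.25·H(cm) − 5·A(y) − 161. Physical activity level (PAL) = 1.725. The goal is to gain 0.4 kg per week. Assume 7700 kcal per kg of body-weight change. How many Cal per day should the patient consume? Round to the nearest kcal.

4557 Cal per day

Mifflin-St Jeor (female): BMR = 10(148.5) + 6.25(190) − 5(25) − 161 = 1485 + 1187.5 − 125 − 161 = 2386.5 kcal/day.
TEE = 2386.5 × 1.725 = 4116.7125 kcal/day.
Required daily surplus = 0.4 × 7700 ÷ 7 = 440 kcal/day.
Target intake = 4116.7125 + 440 = 4556.7125 kcal/day.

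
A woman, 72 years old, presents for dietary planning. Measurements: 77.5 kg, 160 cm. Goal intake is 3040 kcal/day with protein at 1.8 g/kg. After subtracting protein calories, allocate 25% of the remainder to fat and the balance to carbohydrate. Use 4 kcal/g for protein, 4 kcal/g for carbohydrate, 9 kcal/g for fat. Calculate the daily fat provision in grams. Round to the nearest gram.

69 g/day

Protein = 1.8 × 77.5 = 139.5 g → 139.5 × 4 = 558 kcal.
Non-protein calories = 3040 − 558 = 2482 kcal.
Fat: 25% × 2482 = 620.5 kcal; carbohydrate: 1861.5 kcal.
Fat: 620.5 kcal ÷ 9 kcal/g = 68.9444 g.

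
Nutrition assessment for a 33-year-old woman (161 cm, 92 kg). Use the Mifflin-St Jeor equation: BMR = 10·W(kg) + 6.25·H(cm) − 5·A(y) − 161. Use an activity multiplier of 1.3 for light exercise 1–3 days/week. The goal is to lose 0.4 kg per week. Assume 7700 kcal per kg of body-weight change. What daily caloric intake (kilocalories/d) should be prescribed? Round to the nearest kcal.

1640 kilocalories/d

Mifflin-St Jeor (female): BMR = 10(92) + 6.25(161) − 5(33) − 161 = 920 + 1006.25 − 165 − 161 = 1600.25 kcal/day.
TEE = 1600.25 × 1.3 = 2080.325 kcal/day.
Required daily deficit = 0.4 × 7700 ÷ 7 = 440 kcal/day.
Target intake = 2080.325 − 440 = 1640.325 kcal/day.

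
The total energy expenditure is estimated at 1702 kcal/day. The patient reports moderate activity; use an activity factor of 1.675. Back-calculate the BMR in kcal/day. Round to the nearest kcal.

1016 kcal/day

BMR = TEE ÷ activity factor = 1702 ÷ 1.675 = 1016.1194 kcal/day.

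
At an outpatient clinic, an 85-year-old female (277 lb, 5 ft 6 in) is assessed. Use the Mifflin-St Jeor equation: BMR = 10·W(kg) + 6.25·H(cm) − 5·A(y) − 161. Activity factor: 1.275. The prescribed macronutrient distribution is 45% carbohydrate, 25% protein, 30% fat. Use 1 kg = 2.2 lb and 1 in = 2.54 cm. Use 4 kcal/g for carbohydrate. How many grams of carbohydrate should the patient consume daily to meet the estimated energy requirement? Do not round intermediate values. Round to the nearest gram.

Convert to metric: weight = 277 ÷ 2.2 = 125.9091 kg; height = (5×12 + 6) × 2.54 = 66 × 2.54 = 167.64 cm.
Mifflin-St Jeor (female): BMR = 10(125.9091) + 6.25(167.64) − 5(85) − 161 = 1259.0909 + 1047.75 − 425 − 161 = 1720.8409 kcal/day.
TEE = 1720.8409 × 1.275 = 2194.0722 kcal/day.
Carbohydrate energy = 45% × 2194.0722 = 987.3325 kcal.
Carbohydrate = 987.3325 ÷ 4 kcal/g = 246.8331 g.

247 g/day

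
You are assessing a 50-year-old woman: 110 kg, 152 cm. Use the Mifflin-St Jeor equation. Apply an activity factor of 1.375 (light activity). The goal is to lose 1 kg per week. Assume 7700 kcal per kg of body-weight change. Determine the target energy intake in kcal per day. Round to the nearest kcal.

1154 kcal per day

Mifflin-St Jeor (female): BMR = 10(110) + 6.25(152) − 5(50) − 161 = 1100 + 950 − 250 − 161 = 1639 kcal/day.
TEE = 1639 × 1.375 = 2253.625 kcal/day.
Required daily deficit = 1 × 7700 ÷ 7 = 1100 kcal/day.
Target intake = 2253.625 − 1100 = 1153.625 kcal/day.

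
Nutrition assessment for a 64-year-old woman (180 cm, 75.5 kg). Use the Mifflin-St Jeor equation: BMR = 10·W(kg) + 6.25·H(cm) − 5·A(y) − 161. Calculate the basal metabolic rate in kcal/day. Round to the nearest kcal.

1399 kcal/day

Mifflin-St Jeor (female): BMR = 10(75.5) + 6.25(180) − 5(64) − 161 = 755 + 1125 − 320 − 161 = 1399 kcal/day.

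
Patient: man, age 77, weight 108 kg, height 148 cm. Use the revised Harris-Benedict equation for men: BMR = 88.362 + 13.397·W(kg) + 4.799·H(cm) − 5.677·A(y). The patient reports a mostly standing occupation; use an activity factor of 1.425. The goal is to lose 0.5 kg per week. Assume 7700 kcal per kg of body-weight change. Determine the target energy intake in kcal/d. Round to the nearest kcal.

Harris-Benedict: BMR = 88.362 + 13.397(108) + 4.799(148) − 5.677(77) = 1808.361 kcal/day.
TEE = 1808.361 × 1.425 = 2576.9144 kcal/day.
Required daily deficit = 0.5 × 7700 ÷ 7 = 550 kcal/day.
Target intake = 2576.9144 − 550 = 2026.9144 kcal/day.

2027 kcal/d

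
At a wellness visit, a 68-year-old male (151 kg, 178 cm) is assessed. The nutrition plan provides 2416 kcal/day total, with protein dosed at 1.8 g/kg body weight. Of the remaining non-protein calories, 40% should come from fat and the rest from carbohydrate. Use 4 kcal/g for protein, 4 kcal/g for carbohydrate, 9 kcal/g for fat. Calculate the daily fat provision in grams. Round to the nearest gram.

Protein = 1.8 × 151 = 271.8 g → 271.8 × 4 = 1087.2 kcal.
Non-protein calories = 2416 − 1087.2 = 1328.8 kcal.
Fat: 40% × 1328.8 = 531.52 kcal; carbohydrate: 797.28 kcal.
Fat: 531.52 kcal ÷ 9 kcal/g = 59.0578 g.

59 g/day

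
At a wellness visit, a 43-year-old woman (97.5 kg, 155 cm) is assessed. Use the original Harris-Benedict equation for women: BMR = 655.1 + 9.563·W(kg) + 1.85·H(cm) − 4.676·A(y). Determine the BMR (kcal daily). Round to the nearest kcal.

Harris-Benedict: BMR = 655.1 + 9.563(97.5) + 1.85(155) − 4.676(43) = 1673.1745 kcal/day.

1673 kcal daily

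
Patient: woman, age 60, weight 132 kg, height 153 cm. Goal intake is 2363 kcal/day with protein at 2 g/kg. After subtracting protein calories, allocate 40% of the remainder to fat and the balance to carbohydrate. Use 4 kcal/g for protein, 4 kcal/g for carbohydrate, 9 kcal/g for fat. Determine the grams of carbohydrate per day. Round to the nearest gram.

196 g/day

Protein = 2 × 132 = 264 g → 264 × 4 = 1056 kcal.
Non-protein calories = 2363 − 1056 = 1307 kcal.
Fat: 40% × 1307 = 522.8 kcal; carbohydrate: 784.2 kcal.
Carbohydrate: 784.2 kcal ÷ 4 kcal/g = 196.05 g.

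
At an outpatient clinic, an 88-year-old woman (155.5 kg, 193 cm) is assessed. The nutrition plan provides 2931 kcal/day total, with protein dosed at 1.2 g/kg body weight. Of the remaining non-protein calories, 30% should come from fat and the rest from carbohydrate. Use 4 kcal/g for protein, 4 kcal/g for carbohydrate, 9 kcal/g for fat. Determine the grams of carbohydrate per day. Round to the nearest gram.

382 g/day

Protein = 1.2 × 155.5 = 186.6 g → 186.6 × 4 = 746.4 kcal.
Non-protein calories = 2931 − 746.4 = 2184.6 kcal.
Fat: 30% × 2184.6 = 655.38 kcal; carbohydrate: 1529.22 kcal.
Carbohydrate: 1529.22 kcal ÷ 4 kcal/g = 382.305 g.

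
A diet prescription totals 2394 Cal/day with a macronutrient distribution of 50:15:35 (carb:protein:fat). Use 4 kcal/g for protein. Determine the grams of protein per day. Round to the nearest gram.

90 g/day

Protein energy = 15% × 2394 = 359.1 kcal.
At 4 kcal/g: 359.1 ÷ 4 = 89.775 g.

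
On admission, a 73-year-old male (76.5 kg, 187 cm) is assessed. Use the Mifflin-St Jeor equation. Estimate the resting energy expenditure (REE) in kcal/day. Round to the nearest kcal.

Mifflin-St Jeor (male): BMR = 10(76.5) + 6.25(187) − 5(73) + 5 = 765 + 1168.75 − 365 + 5 = 1573.75 kcal/day.

1574 kcal/day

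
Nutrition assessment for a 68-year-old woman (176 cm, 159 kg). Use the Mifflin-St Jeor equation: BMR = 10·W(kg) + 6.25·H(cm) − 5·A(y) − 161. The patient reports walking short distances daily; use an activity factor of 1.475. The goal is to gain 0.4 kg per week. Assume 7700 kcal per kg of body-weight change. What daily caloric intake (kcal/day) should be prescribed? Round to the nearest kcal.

3669 kcal/day

Mifflin-St Jeor (female): BMR = 10(159) + 6.25(176) − 5(68) − 161 = 1590 + 1100 − 340 − 161 = 2189 kcal/day.
TEE = 2189 × 1.475 = 3228.775 kcal/day.
Required daily surplus = 0.4 × 7700 ÷ 7 = 440 kcal/day.
Target intake = 3228.775 + 440 = 3668.775 kcal/day.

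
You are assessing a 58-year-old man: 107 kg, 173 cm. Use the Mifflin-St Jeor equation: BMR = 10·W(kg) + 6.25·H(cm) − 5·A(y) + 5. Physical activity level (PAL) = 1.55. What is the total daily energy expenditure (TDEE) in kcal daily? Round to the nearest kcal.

Mifflin-St Jeor (male): BMR = 10(107) + 6.25(173) − 5(58) + 5 = 1070 + 1081.25 − 290 + 5 = 1866.25 kcal/day.
TEE = BMR × activity factor = 1866.25 × 1.55 = 2892.6875 kcal/day.

2893 kcal daily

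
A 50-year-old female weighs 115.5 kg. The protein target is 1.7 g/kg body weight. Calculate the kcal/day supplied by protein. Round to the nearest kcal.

785 kcal/day

Protein = 1.7 g/kg × 115.5 kg = 196.35 g/day.
Protein energy = 196.35 g × 4 kcal/g = 785.4 kcal/day.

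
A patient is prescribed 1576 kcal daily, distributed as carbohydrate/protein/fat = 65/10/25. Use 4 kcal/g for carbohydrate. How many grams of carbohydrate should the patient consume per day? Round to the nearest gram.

256 g/day

Carbohydrate energy = 65% × 1576 = 1024.4 kcal.
At 4 kcal/g: 1024.4 ÷ 4 = 256.1 g.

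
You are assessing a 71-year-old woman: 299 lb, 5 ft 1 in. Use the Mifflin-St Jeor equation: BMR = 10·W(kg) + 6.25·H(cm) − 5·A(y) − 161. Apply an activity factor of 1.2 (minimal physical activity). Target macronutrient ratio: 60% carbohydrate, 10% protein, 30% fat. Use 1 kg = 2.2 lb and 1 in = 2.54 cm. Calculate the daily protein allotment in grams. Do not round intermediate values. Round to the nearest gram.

54 g/day

Convert to metric: weight = 299 ÷ 2.2 = 135.9091 kg; height = (5×12 + 1) × 2.54 = 61 × 2.54 = 154.94 cm.
Mifflin-St Jeor (female): BMR = 10(135.9091) + 6.25(154.94) − 5(71) − 161 = 1359.0909 + 968.375 − 355 − 161 = 1811.4659 kcal/day.
TEE = 1811.4659 × 1.2 = 2173.7591 kcal/day.
Protein energy = 10% × 2173.7591 = 217.3759 kcal.
Protein = 217.3759 ÷ 4 kcal/g = 54.344 g.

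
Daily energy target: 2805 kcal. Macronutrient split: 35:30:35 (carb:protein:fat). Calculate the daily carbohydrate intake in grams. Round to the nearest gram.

245 g/day

Carbohydrate energy = 35% × 2805 = 981.75 kcal.
At 4 kcal/g: 981.75 ÷ 4 = 245.4375 g.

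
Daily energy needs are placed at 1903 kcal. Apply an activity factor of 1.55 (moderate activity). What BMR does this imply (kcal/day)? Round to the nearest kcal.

1228 kcal/day

BMR = TEE ÷ activity factor = 1903 ÷ 1.55 = 1227.7419 kcal/day.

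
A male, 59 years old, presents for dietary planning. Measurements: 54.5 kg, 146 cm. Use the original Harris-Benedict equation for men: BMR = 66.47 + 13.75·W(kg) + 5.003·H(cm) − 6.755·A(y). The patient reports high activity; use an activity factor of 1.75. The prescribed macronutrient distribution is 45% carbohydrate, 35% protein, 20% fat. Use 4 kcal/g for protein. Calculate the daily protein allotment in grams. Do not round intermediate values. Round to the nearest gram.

176 g/day

Harris-Benedict: BMR = 66.47 + 13.75(54.5) + 5.003(146) − 6.755(59) = 1147.738 kcal/day.
TEE = 1147.738 × 1.75 = 2008.5415 kcal/day.
Protein energy = 35% × 2008.5415 = 702.9895 kcal.
Protein = 702.9895 ÷ 4 kcal/g = 175.7474 g.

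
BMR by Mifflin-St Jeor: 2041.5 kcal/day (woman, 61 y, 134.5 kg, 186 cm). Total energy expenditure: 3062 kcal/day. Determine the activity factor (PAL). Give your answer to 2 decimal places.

Activity factor = TEE ÷ BMR = 3062 ÷ 2041.5 = 1.5.

1.50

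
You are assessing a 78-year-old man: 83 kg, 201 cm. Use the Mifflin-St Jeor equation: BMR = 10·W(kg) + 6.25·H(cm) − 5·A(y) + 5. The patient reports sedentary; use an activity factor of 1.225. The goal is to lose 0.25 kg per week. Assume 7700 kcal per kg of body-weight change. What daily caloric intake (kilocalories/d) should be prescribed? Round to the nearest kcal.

1809 kilocalories/d

Mifflin-St Jeor (male): BMR = 10(83) + 6.25(201) − 5(78) + 5 = 830 + 1256.25 − 390 + 5 = 1701.25 kcal/day.
TEE = 1701.25 × 1.225 = 2084.0313 kcal/day.
Required daily deficit = 0.25 × 7700 ÷ 7 = 275 kcal/day.
Target intake = 2084.0313 − 275 = 1809.0313 kcal/day.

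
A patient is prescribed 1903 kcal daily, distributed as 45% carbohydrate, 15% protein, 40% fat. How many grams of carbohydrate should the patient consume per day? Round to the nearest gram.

214 g/day

Carbohydrate energy = 45% × 1903 = 856.35 kcal.
At 4 kcal/g: 856.35 ÷ 4 = 214.0875 g.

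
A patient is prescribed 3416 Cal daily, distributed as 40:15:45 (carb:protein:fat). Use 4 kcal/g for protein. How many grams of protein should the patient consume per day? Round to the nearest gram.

128 g/day

Protein energy = 15% × 3416 = 512.4 kcal.
At 4 kcal/g: 512.4 ÷ 4 = 128.1 g.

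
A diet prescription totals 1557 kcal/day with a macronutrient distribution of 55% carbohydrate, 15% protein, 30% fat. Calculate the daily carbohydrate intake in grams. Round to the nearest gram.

Carbohydrate energy = 55% × 1557 = 856.35 kcal.
At 4 kcal/g: 856.35 ÷ 4 = 214.0875 g.

214 g/day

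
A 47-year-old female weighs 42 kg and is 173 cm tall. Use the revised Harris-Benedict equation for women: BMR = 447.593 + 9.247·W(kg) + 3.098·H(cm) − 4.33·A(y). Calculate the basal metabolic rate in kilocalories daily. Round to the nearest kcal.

1168 kilocalories daily

Harris-Benedict: BMR = 447.593 + 9.247(42) + 3.098(173) − 4.33(47) = 1168.411 kcal/day.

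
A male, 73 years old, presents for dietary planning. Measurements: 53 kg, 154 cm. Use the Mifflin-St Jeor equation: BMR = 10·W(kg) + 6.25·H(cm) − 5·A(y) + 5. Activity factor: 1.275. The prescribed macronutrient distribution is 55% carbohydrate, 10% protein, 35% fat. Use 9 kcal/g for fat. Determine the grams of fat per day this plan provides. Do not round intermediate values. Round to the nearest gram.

56 g/day

Mifflin-St Jeor (male): BMR = 10(53) + 6.25(154) − 5(73) + 5 = 530 + 962.5 − 365 + 5 = 1132.5 kcal/day.
TEE = 1132.5 × 1.275 = 1443.9375 kcal/day.
Fat energy = 35% × 1443.9375 = 505.3781 kcal.
Fat = 505.3781 ÷ 9 kcal/g = 56.1531 g.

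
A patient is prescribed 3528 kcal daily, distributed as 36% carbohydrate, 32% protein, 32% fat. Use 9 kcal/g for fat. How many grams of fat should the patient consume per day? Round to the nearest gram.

Fat energy = 32% × 3528 = 1128.96 kcal.
At 9 kcal/g: 1128.96 ÷ 9 = 125.44 g.

125 g/day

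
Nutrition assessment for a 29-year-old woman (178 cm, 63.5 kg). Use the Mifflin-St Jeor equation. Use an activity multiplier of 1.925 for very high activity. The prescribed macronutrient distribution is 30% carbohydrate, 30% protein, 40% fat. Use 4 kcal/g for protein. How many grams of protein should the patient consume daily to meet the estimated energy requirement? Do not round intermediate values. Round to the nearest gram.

Mifflin-St Jeor (female): BMR = 10(63.5) + 6.25(178) − 5(29) − 161 = 635 + 1112.5 − 145 − 161 = 1441.5 kcal/day.
TEE = 1441.5 × 1.925 = 2774.8875 kcal/day.
Protein energy = 30% × 2774.8875 = 832.4663 kcal.
Protein = 832.4663 ÷ 4 kcal/g = 208.1166 g.

208 g/day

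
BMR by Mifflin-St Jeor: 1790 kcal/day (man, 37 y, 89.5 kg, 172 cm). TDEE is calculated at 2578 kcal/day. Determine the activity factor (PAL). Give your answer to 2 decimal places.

1.44

Activity factor = TEE ÷ BMR = 2578 ÷ 1790 = 1.44.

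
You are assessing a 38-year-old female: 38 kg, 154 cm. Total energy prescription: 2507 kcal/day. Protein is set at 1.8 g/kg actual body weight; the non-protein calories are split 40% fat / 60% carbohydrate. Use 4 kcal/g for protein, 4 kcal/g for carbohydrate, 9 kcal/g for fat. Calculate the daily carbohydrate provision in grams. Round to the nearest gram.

Protein = 1.8 × 38 = 68.4 g → 68.4 × 4 = 273.6 kcal.
Non-protein calories = 2507 − 273.6 = 2233.4 kcal.
Fat: 40% × 2233.4 = 893.36 kcal; carbohydrate: 1340.04 kcal.
Carbohydrate: 1340.04 kcal ÷ 4 kcal/g = 335.01 g.

335 g/day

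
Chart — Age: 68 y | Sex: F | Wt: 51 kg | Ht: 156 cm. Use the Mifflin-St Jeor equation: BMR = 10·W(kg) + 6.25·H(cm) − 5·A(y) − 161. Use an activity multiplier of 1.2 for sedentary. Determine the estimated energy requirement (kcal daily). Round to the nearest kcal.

Mifflin-St Jeor (female): BMR = 10(51) + 6.25(156) − 5(68) − 161 = 510 + 975 − 340 − 161 = 984 kcal/day.
TEE = BMR × activity factor = 984 × 1.2 = 1180.8 kcal/day.

1181 kcal daily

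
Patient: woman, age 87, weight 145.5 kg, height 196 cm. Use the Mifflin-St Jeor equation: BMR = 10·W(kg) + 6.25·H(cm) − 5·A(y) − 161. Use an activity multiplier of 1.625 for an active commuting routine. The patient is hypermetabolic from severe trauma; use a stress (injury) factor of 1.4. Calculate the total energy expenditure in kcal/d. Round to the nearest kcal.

Mifflin-St Jeor (female): BMR = 10(145.5) + 6.25(196) − 5(87) − 161 = 1455 + 1225 − 435 − 161 = 2084 kcal/day.
TEE = BMR × activity factor = 2084 × 1.625 = 3386.5 kcal/day.
Apply stress factor: 3386.5 × 1.4 = 4741.1 kcal/day.

4741 kcal/d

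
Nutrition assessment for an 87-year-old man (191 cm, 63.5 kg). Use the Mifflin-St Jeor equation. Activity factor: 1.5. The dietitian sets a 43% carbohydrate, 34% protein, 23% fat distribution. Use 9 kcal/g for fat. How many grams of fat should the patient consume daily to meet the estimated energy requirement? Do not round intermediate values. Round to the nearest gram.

54 g/day

Mifflin-St Jeor (male): BMR = 10(63.5) + 6.25(191) − 5(87) + 5 = 635 + 1193.75 − 435 + 5 = 1398.75 kcal/day.
TEE = 1398.75 × 1.5 = 2098.125 kcal/day.
Fat energy = 23% × 2098.125 = 482.5688 kcal.
Fat = 482.5688 ÷ 9 kcal/g = 53.6188 g.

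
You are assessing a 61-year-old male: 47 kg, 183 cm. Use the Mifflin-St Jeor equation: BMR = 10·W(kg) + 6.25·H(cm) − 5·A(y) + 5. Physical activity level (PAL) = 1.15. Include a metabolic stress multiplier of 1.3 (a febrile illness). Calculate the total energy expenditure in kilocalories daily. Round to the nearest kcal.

1964 kilocalories daily

Mifflin-St Jeor (male): BMR = 10(47) + 6.25(183) − 5(61) + 5 = 470 + 1143.75 − 305 + 5 = 1313.75 kcal/day.
TEE = BMR × activity factor = 1313.75 × 1.15 = 1510.8125 kcal/day.
Apply stress factor: 1510.8125 × 1.3 = 1964.0563 kcal/day.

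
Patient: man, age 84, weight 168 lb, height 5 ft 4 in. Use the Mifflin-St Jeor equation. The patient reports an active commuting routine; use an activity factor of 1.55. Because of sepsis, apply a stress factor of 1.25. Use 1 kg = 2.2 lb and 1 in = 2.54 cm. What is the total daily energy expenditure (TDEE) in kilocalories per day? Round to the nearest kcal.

2644 kilocalories per day

Convert to metric: weight = 168 ÷ 2.2 = 76.3636 kg; height = (5×12 + 4) × 2.54 = 64 × 2.54 = 162.56 cm.
Mifflin-St Jeor (male): BMR = 10(76.3636) + 6.25(162.56) − 5(84) + 5 = 763.6364 + 1016 − 420 + 5 = 1364.6364 kcal/day.
TEE = BMR × activity factor = 1364.6364 × 1.55 = 2115.1864 kcal/day.
Apply stress factor: 2115.1864 × 1.25 = 2643.983 kcal/day.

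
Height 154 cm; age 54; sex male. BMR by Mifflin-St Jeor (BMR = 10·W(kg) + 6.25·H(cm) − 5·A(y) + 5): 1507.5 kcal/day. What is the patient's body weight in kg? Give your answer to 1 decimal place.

81.0 kg

1507.5 = 10·W + 6.25(154) − 5(54) + 5
10·W = 1507.5 − 697.5 = 810, so W = 81 kg.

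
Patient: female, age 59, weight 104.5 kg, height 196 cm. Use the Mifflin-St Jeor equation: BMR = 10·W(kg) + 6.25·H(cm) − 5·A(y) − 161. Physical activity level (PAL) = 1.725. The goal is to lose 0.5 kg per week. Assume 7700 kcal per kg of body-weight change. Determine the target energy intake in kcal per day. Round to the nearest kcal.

2579 kcal per day

Mifflin-St Jeor (female): BMR = 10(104.5) + 6.25(196) − 5(59) − 161 = 1045 + 1225 − 295 − 161 = 1814 kcal/day.
TEE = 1814 × 1.725 = 3129.15 kcal/day.
Required daily deficit = 0.5 × 7700 ÷ 7 = 550 kcal/day.
Target intake = 3129.15 − 550 = 2579.15 kcal/day.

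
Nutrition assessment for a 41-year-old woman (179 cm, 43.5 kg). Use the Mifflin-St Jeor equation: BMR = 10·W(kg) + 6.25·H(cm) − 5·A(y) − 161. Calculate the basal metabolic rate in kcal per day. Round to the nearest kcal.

1188 kcal per day

Mifflin-St Jeor (female): BMR = 10(43.5) + 6.25(179) − 5(41) − 161 = 435 + 1118.75 − 205 − 161 = 1187.75 kcal/day.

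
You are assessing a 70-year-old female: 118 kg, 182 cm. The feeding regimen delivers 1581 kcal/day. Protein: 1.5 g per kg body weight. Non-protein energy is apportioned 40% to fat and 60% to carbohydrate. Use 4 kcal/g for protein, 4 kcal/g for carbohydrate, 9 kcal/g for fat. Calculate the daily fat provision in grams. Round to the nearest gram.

Protein = 1.5 × 118 = 177 g → 177 × 4 = 708 kcal.
Non-protein calories = 1581 − 708 = 873 kcal.
Fat: 40% × 873 = 349.2 kcal; carbohydrate: 523.8 kcal.
Fat: 349.2 kcal ÷ 9 kcal/g = 38.8 g.

39 g/day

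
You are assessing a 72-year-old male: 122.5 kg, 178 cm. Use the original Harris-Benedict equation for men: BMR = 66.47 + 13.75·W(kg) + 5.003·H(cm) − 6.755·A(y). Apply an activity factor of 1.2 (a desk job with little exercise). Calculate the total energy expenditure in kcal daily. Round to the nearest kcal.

Harris-Benedict: BMR = 66.47 + 13.75(122.5) + 5.003(178) − 6.755(72) = 2155.019 kcal/day.
TEE = BMR × activity factor = 2155.019 × 1.2 = 2586.0228 kcal/day.

2586 kcal daily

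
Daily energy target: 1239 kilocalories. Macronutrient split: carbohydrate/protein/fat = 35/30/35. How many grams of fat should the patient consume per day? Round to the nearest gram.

48 g/day

Fat energy = 35% × 1239 = 433.65 kcal.
At 9 kcal/g: 433.65 ÷ 9 = 48.1833 g.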